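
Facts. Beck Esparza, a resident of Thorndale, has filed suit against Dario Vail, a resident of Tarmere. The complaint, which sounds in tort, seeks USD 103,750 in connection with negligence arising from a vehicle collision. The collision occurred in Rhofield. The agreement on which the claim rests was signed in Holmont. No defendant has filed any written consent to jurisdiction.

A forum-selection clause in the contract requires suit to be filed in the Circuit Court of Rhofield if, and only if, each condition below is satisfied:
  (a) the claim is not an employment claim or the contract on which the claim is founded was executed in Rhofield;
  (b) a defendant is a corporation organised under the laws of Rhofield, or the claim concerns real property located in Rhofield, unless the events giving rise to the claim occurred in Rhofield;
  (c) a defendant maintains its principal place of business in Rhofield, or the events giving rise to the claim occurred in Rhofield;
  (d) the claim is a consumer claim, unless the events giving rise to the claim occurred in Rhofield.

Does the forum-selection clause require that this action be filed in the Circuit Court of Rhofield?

The Circuit Court of Rhofield:
  (a) The claim is a tort claim, not an employment claim, which satisfies one of the alternatives. Satisfied.
  (b) No defendant is a corporation; the claim does not concern real property — every alternative fails. But the operative events occurred in Rhofield, and the 'unless' clause therefore excuses the requirement. Met.
  (c) The operative events occurred in Rhofield — that alternative is enough. Met.
  (d) The claim is a tort claim, not a consumer claim. However, the operative events occurred in Rhofield, so the 'unless' proviso supplies this condition. Condition met.
  → The clause applies.

Yes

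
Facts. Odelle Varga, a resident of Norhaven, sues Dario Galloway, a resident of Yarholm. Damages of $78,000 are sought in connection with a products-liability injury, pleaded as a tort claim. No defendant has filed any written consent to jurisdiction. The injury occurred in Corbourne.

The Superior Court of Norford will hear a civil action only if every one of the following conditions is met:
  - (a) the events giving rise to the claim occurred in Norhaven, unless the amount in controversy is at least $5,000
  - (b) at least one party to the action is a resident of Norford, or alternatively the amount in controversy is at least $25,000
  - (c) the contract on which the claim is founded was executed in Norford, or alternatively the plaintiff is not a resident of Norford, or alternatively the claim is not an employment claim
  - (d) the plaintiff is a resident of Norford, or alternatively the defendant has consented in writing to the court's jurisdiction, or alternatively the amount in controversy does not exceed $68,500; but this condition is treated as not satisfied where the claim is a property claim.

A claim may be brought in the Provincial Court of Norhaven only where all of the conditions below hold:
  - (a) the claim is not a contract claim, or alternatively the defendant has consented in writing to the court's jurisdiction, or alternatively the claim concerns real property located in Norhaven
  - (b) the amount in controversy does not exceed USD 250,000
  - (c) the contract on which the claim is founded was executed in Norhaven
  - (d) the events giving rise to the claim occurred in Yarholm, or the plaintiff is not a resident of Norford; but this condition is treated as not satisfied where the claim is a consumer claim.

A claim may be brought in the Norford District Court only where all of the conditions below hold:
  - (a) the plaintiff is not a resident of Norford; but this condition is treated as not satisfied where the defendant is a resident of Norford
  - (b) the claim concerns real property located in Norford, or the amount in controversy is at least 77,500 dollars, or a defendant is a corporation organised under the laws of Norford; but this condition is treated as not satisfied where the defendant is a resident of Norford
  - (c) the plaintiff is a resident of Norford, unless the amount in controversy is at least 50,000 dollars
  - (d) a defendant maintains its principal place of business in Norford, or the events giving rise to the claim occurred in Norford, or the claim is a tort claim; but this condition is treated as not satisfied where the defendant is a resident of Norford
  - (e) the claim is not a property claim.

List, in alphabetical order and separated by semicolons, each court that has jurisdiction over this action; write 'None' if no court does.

The Superior Court of Norford:
  (a) The operative events occurred in Corbourne, not Norhaven. However, the amount in controversy is USD 78,000, which meets the $5,000 floor, so the 'unless' proviso supplies this condition. Condition met.
  (b) The amount in controversy is USD 78,000, which meets the USD 25,000 floor — that alternative is enough. Condition met.
  (c) The plaintiff resides in Norhaven, which is not Norford, so one alternative holds. Met.
  (d) The plaintiff resides in Norhaven, not Norford; no such written consent has been filed; the amount in controversy is $78,000, above the $68,500 ceiling — none of the alternatives is met. Fails.
  → No jurisdiction.
The Provincial Court of Norhaven:
  (a) The claim is a tort claim, not a contract claim, so this disjunct is met. Satisfied.
  (b) The amount in controversy is USD 78,000, within the 250,000 dollars ceiling. Condition met.
  (c) No contract (and hence no place of execution) is alleged. Not met.
  (d) The plaintiff resides in Norhaven, which is not Norford — that alternative is enough. The exception is not triggered, since the claim is a tort claim, not a consumer claim. Satisfied.
  → No jurisdiction.
The Norford District Court:
  (a) The plaintiff resides in Norhaven, which is not Norford. And the carve-out is inapplicable — the defendant resides in Yarholm, not Norford. Satisfied.
  (b) The amount in controversy is $78,000, which meets the 77,500 dollars floor, so one alternative holds. The exception is not triggered, since the defendant resides in Yarholm, not Norford. Condition met.
  (c) The plaintiff resides in Norhaven, not Norford. The proviso rescues it, though: the amount in controversy is 78,000 dollars, which meets the 50,000 dollars floor. Condition met.
  (d) The claim is a tort claim, which satisfies one of the alternatives. And the carve-out is inapplicable — the defendant resides in Yarholm, not Norford. Condition met.
  (e) The claim is a tort claim, not a property claim. Satisfied.
  → Every requirement is satisfied — jurisdiction.

the Norford District Court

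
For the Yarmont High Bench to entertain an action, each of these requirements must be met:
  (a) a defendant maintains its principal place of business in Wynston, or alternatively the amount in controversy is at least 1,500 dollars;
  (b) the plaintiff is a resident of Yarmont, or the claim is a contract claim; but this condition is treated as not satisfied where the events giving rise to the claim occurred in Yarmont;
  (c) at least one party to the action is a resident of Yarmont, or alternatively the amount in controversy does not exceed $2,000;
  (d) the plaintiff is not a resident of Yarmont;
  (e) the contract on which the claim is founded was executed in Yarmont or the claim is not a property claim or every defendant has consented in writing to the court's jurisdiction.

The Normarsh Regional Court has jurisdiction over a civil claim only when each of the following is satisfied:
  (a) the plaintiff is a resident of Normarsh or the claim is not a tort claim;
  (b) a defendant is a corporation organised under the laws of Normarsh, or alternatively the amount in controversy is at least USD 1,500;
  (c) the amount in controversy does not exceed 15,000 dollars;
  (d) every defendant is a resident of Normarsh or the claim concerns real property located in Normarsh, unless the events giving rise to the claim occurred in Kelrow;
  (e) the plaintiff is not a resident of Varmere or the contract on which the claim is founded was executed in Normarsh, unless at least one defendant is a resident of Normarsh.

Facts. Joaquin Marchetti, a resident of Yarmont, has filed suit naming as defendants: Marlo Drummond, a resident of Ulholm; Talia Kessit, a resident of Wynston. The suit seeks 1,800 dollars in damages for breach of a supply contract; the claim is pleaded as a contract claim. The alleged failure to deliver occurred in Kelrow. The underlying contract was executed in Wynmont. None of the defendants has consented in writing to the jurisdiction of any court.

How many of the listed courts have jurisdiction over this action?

The Yarmont High Bench:
  (a) The amount in controversy is USD 1,800, which meets the USD 1,500 floor — that alternative is enough. Met.
  (b) The plaintiff resides in Yarmont — that alternative is enough. The carve-out does not apply: the operative events occurred in Kelrow, not Yarmont. Met.
  (c) Joaquin Marchetti resides in Yarmont, so this disjunct is met. Condition met.
  (d) The plaintiff resides in Yarmont. Not met.
  (e) The claim is a contract claim, not a property claim, which satisfies one of the alternatives. Satisfied.
  → The court lacks jurisdiction.
The Normarsh Regional Court:
  (a) The claim is a contract claim, not a tort claim — that alternative is enough. Condition met.
  (b) The amount in controversy is USD 1,800, which meets the 1,500 dollars floor, which satisfies one of the alternatives. Satisfied.
  (c) The amount in controversy is USD 1,800, within the USD 15,000 ceiling. Satisfied.
  (d) The defendants reside as follows — Marlo Drummond in Ulholm, Talia Kessit in Wynston — not all in Normarsh; the claim does not concern real property — every alternative fails. The proviso rescues it, though: the operative events occurred in Kelrow. Condition met.
  (e) The plaintiff resides in Yarmont, which is not Varmere, so one alternative holds. Satisfied.
  → The court has jurisdiction.
Courts with jurisdiction: the Normarsh Regional Court — 1 in total.

1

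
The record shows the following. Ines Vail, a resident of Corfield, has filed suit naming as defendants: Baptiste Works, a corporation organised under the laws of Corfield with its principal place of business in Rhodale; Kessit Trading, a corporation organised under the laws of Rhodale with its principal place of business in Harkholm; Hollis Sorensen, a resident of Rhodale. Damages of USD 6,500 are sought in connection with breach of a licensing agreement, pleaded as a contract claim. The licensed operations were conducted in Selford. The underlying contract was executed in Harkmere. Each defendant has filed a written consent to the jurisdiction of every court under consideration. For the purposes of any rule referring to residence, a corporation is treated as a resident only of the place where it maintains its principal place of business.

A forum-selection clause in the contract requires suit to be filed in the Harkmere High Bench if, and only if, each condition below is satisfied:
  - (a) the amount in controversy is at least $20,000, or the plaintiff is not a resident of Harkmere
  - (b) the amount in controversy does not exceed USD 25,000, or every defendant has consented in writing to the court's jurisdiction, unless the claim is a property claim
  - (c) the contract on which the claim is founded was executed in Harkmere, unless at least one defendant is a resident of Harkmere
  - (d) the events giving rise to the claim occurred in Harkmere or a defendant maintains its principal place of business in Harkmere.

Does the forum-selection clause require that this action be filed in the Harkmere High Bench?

No

The Harkmere High Bench:
  (a) The plaintiff resides in Corfield, which is not Harkmere, so one alternative holds. Condition met.
  (b) The amount in controversy is 6,500 dollars, within the 25,000 dollars ceiling, which satisfies one of the alternatives. Condition met.
  (c) The contract was executed in Harkmere. Met.
  (d) The operative events occurred in Selford, not Harkmere; the corporate defendant(s) have their principal place of business in Harkholm, Rhodale, not Harkmere — none of the alternatives is met. Not satisfied.
  → Forum clause is not triggered.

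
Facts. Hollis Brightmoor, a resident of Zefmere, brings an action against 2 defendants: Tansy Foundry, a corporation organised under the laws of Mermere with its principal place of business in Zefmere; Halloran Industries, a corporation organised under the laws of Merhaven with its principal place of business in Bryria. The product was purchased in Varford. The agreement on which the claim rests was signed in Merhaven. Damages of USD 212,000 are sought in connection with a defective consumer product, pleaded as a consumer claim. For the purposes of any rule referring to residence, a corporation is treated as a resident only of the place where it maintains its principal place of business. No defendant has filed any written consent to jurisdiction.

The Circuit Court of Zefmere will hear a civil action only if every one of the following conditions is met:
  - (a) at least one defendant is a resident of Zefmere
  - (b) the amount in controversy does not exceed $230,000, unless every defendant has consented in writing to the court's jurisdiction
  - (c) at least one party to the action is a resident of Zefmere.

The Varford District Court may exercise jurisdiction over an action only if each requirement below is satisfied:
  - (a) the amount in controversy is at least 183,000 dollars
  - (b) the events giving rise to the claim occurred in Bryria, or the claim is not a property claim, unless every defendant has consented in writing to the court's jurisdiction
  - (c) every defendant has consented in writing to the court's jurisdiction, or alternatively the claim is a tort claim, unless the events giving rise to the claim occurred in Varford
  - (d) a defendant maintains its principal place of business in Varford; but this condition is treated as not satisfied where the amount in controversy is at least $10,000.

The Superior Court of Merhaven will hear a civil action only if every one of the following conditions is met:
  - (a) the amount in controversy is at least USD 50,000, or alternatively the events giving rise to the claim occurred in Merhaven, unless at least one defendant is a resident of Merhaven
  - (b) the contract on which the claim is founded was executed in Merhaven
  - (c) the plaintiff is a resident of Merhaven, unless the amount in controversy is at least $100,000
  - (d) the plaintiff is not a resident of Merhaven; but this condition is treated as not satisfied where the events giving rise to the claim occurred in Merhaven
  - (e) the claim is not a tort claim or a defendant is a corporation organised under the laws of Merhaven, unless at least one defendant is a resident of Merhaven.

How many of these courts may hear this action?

2

The Circuit Court of Zefmere:
  (a) Tansy Foundry resides in Zefmere. Condition met.
  (b) The amount in controversy is USD 212,000, within the USD 230,000 ceiling. Met.
  (c) Hollis Brightmoor resides in Zefmere. Met.
  → Every requirement is satisfied — jurisdiction.
The Varford District Court:
  (a) The amount in controversy is $212,000, which meets the 183,000 dollars floor. Condition met.
  (b) The claim is a consumer claim, not a property claim, so one alternative holds. Condition met.
  (c) No such written consent has been filed; the claim is a consumer claim, not a tort claim — no alternative holds. The proviso rescues it, though: the operative events occurred in Varford. Met.
  (d) The corporate defendant(s) have their principal place of business in Bryria, Zefmere, not Varford. Fails.
  → No jurisdiction.
The Superior Court of Merhaven:
  (a) The amount in controversy is USD 212,000, which meets the 50,000 dollars floor, which satisfies one of the alternatives. Condition met.
  (b) The contract was executed in Merhaven. Satisfied.
  (c) The plaintiff resides in Zefmere, not Merhaven. But the amount in controversy is 212,000 dollars, which meets the $100,000 floor, and the 'unless' clause therefore excuses the requirement. Satisfied.
  (d) The plaintiff resides in Zefmere, which is not Merhaven. And the carve-out is inapplicable — the operative events occurred in Varford, not Merhaven. Condition met.
  (e) The claim is a consumer claim, not a tort claim — that alternative is enough. Satisfied.
  → The court has jurisdiction.
Courts with jurisdiction: the Circuit Court of Zefmere, the Superior Court of Merhaven — 2 in total.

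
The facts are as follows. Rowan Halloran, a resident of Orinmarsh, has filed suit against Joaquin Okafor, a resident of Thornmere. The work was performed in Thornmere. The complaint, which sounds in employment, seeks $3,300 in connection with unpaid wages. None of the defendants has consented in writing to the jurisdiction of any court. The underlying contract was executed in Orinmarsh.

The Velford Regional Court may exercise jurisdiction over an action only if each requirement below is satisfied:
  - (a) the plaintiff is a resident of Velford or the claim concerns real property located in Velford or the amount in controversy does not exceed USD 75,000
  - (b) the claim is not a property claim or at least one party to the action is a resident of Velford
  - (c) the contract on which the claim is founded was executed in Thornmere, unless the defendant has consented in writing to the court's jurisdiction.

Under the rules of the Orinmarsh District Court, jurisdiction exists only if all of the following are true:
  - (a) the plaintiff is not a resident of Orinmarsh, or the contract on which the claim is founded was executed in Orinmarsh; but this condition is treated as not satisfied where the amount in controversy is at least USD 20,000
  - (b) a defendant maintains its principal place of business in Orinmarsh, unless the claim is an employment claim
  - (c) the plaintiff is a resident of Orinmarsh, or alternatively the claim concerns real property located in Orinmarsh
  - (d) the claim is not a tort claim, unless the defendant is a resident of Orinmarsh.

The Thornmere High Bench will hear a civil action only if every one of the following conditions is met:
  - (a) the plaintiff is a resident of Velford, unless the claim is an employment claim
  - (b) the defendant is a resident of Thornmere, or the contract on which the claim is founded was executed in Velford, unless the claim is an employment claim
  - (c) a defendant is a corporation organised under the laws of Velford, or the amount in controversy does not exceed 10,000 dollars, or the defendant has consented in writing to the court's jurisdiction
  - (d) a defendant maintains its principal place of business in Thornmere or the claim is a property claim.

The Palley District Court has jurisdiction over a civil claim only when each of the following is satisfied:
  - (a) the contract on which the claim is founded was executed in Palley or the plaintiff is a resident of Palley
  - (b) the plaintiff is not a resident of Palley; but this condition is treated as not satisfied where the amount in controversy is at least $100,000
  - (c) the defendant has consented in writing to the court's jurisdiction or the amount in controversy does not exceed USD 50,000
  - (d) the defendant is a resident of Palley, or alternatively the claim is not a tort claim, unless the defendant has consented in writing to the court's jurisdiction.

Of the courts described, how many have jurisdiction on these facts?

1

The Velford Regional Court:
  (a) The amount in controversy is 3,300 dollars, within the USD 75,000 ceiling, so this disjunct is met. Satisfied.
  (b) The claim is an employment claim, not a property claim — that alternative is enough. Condition met.
  (c) The contract was executed in Orinmarsh, not Thornmere. Nor does the 'unless' clause help: no such written consent has been filed. Condition not met.
  → Not every requirement is met — no jurisdiction.
The Orinmarsh District Court:
  (a) The contract was executed in Orinmarsh — that alternative is enough. The carve-out does not apply: the amount in controversy is 3,300 dollars, below the $20,000 floor. Condition met.
  (b) No defendant is a corporation. However, the claim is an employment claim, so the 'unless' proviso supplies this condition. Condition met.
  (c) The plaintiff resides in Orinmarsh — that alternative is enough. Met.
  (d) The claim is an employment claim, not a tort claim. Satisfied.
  → Every requirement is satisfied — jurisdiction.
The Thornmere High Bench:
  (a) The plaintiff resides in Orinmarsh, not Velford. However, the claim is an employment claim, so the 'unless' proviso supplies this condition. Satisfied.
  (b) The defendant resides in Thornmere — that alternative is enough. Condition met.
  (c) The amount in controversy is USD 3,300, within the USD 10,000 ceiling, so one alternative holds. Satisfied.
  (d) No defendant is a corporation; the claim is an employment claim, not a property claim — every alternative fails. Not met.
  → The court lacks jurisdiction.
The Palley District Court:
  (a) The contract was executed in Orinmarsh, not Palley; the plaintiff resides in Orinmarsh, not Palley — no alternative holds. Not satisfied.
  (b) The plaintiff resides in Orinmarsh, which is not Palley. The carve-out does not apply: the amount in controversy is $3,300, below the USD 100,000 floor. Satisfied.
  (c) The amount in controversy is $3,300, within the $50,000 ceiling, so this disjunct is met. Satisfied.
  (d) The claim is an employment claim, not a tort claim, which satisfies one of the alternatives. Satisfied.
  → Not every requirement is met — no jurisdiction.
Courts with jurisdiction: the Orinmarsh District Court — 1 in total.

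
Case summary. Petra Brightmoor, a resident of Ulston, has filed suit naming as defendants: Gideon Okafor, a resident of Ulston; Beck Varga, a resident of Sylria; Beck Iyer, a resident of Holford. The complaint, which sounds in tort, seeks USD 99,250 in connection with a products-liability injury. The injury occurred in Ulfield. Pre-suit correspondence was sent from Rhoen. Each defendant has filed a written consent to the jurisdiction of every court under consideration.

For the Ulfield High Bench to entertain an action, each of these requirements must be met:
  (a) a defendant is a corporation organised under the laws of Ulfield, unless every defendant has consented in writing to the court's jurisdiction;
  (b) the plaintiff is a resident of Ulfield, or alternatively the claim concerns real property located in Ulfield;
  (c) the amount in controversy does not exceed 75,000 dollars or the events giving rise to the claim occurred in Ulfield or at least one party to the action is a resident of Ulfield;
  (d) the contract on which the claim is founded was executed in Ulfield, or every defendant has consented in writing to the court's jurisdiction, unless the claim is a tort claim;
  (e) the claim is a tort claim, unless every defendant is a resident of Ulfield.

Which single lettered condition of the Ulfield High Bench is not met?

(b)

The Ulfield High Bench:
  (a) No defendant is a corporation. The proviso rescues it, though: every defendant has filed written consent. Satisfied.
  (b) The plaintiff resides in Ulston, not Ulfield; the claim does not concern real property — no alternative holds. Fails.
  (c) The operative events occurred in Ulfield, which satisfies one of the alternatives. Condition met.
  (d) Every defendant has filed written consent, so this disjunct is met. Condition met.
  (e) The claim is a tort claim. Satisfied.
Only condition (b) fails.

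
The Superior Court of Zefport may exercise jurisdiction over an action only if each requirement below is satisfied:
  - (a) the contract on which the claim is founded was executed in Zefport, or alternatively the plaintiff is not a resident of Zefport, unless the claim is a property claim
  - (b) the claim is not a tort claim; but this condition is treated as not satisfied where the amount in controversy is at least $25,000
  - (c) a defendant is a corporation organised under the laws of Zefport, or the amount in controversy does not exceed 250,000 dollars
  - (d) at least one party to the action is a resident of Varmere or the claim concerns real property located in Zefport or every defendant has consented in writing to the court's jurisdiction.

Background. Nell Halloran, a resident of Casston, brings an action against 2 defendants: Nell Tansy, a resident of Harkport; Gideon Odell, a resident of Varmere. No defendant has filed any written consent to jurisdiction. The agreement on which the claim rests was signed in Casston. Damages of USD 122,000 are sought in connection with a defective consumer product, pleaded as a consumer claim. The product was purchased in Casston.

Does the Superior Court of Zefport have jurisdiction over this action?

The Superior Court of Zefport:
  (a) The plaintiff resides in Casston, which is not Zefport — that alternative is enough. Met.
  (b) The claim is a consumer claim, not a tort claim. But the amount in controversy is 122,000 dollars, which meets the 25,000 dollars floor, triggering the carve-out and defeating this condition. Condition not met.
  (c) The amount in controversy is $122,000, within the 250,000 dollars ceiling, so one alternative holds. Condition met.
  (d) Gideon Odell resides in Varmere, so one alternative holds. Met.
  → No jurisdiction.

No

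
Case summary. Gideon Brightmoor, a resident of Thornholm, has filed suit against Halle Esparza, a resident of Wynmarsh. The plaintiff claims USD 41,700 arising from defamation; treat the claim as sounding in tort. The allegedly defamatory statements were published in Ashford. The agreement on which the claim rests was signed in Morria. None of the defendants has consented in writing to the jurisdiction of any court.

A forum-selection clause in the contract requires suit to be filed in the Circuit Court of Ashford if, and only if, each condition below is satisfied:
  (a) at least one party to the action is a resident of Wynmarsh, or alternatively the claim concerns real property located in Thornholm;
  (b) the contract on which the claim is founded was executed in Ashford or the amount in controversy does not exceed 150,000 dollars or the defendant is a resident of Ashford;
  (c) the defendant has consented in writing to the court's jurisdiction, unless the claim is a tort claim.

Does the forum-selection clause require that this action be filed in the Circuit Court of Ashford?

Yes

The Circuit Court of Ashford:
  (a) Halle Esparza resides in Wynmarsh, so this disjunct is met. Condition met.
  (b) The amount in controversy is $41,700, within the USD 150,000 ceiling, which satisfies one of the alternatives. Satisfied.
  (c) No such written consent has been filed. But the claim is a tort claim, and the 'unless' clause therefore excuses the requirement. Satisfied.
  → The clause applies.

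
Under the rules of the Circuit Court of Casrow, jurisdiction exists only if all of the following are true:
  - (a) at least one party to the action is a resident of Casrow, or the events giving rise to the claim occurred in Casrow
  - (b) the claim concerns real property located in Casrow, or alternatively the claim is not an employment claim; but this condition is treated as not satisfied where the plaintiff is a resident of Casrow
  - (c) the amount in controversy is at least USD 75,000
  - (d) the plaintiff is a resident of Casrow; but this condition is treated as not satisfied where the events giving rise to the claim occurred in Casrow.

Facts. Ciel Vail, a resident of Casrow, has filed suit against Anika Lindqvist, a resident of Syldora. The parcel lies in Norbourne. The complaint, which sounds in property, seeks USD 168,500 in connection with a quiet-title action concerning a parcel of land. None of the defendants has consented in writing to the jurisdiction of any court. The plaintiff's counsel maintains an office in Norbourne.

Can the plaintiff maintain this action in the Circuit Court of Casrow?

No

The Circuit Court of Casrow:
  (a) Ciel Vail resides in Casrow, which satisfies one of the alternatives. Condition met.
  (b) The claim is a property claim, not an employment claim, so one alternative holds. But the plaintiff resides in Casrow, triggering the carve-out and defeating this condition. Condition not met.
  (c) The amount in controversy is $168,500, which meets the $75,000 floor. Satisfied.
  (d) The plaintiff resides in Casrow. The exception is not triggered, since the operative events occurred in Norbourne, not Casrow. Condition met.
  → No jurisdiction.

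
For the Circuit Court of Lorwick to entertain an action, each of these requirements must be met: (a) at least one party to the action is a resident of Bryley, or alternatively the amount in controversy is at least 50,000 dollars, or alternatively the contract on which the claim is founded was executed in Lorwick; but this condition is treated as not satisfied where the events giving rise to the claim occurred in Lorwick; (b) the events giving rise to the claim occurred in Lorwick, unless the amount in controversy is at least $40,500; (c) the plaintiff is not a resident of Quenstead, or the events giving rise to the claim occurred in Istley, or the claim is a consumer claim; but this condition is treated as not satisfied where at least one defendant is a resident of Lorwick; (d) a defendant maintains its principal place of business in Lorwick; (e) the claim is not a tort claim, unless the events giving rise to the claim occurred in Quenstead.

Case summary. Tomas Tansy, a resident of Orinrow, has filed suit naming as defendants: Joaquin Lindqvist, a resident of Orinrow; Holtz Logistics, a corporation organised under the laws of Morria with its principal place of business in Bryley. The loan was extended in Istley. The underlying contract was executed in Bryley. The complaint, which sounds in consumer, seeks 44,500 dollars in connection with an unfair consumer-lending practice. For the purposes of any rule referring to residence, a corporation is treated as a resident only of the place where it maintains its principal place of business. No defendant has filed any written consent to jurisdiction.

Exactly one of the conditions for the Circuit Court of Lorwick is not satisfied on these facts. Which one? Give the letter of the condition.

(d)

The Circuit Court of Lorwick:
  (a) Holtz Logistics resides in Bryley, so one alternative holds. The exception is not triggered, since the operative events occurred in Istley, not Lorwick. Satisfied.
  (b) The operative events occurred in Istley, not Lorwick. The proviso rescues it, though: the amount in controversy is $44,500, which meets the 40,500 dollars floor. Condition met.
  (c) The plaintiff resides in Orinrow, which is not Quenstead, so one alternative holds. The carve-out does not apply: no defendant resides in Lorwick (they reside in Orinrow, Bryley). Met.
  (d) The corporate defendant(s) have their principal place of business in Bryley, not Lorwick. Condition not met.
  (e) The claim is a consumer claim, not a tort claim. Condition met.
Only condition (d) fails.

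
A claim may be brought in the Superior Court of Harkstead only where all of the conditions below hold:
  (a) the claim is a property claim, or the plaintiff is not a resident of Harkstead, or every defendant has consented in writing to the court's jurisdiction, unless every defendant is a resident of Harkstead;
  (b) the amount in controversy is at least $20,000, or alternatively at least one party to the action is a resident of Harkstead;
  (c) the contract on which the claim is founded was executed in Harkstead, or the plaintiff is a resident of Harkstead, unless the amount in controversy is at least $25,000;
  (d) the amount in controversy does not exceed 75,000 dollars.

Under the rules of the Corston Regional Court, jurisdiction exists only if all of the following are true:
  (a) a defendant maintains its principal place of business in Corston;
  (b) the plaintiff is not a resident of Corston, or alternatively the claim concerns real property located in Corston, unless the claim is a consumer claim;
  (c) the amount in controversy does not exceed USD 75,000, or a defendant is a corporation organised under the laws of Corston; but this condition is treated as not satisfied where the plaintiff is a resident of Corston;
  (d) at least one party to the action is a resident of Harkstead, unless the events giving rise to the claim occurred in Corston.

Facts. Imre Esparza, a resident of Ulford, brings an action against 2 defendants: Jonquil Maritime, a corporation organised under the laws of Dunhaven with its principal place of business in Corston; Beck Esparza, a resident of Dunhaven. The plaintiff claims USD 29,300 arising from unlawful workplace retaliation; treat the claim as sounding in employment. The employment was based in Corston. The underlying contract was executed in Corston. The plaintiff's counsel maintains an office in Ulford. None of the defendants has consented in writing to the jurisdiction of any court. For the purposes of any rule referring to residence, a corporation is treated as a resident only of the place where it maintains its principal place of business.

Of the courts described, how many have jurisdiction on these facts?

2

The Superior Court of Harkstead:
  (a) The plaintiff resides in Ulford, which is not Harkstead, which satisfies one of the alternatives. Met.
  (b) The amount in controversy is $29,300, which meets the $20,000 floor, which satisfies one of the alternatives. Satisfied.
  (c) The contract was executed in Corston, not Harkstead; the plaintiff resides in Ulford, not Harkstead — every alternative fails. But the amount in controversy is $29,300, which meets the 25,000 dollars floor, and the 'unless' clause therefore excuses the requirement. Condition met.
  (d) The amount in controversy is USD 29,300, within the $75,000 ceiling. Condition met.
  → The court has jurisdiction.
The Corston Regional Court:
  (a) Jonquil Maritime has its principal place of business in Corston. Condition met.
  (b) The plaintiff resides in Ulford, which is not Corston — that alternative is enough. Satisfied.
  (c) The amount in controversy is $29,300, within the $75,000 ceiling, which satisfies one of the alternatives. The carve-out does not apply: the plaintiff resides in Ulford, not Corston. Condition met.
  (d) No party resides in Harkstead. However, the operative events occurred in Corston, so the 'unless' proviso supplies this condition. Satisfied.
  → The court has jurisdiction.
Courts with jurisdiction: the Superior Court of Harkstead, the Corston Regional Court — 2 in total.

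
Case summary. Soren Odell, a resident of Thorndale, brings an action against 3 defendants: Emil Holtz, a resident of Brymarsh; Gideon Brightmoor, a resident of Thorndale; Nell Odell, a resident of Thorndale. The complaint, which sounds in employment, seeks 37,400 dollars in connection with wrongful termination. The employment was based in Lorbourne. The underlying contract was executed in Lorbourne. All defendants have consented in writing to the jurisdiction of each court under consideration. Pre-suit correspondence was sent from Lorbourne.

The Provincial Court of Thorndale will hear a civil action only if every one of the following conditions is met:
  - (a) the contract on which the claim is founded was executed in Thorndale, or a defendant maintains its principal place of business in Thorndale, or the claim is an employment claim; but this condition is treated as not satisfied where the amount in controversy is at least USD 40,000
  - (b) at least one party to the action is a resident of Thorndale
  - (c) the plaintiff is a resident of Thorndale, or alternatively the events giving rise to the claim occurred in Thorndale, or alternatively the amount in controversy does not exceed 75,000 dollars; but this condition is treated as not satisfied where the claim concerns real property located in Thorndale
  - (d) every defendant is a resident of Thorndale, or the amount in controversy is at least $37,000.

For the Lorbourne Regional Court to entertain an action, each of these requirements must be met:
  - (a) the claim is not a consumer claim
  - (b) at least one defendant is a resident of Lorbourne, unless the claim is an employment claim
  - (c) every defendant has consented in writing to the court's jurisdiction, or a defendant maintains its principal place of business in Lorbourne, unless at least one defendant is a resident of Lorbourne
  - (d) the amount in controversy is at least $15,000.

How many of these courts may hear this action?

The Provincial Court of Thorndale:
  (a) The claim is an employment claim, which satisfies one of the alternatives. And the carve-out is inapplicable — the amount in controversy is 37,400 dollars, below the $40,000 floor. Condition met.
  (b) Soren Odell resides in Thorndale. Condition met.
  (c) The plaintiff resides in Thorndale — that alternative is enough. The exception is not triggered, since the claim does not concern real property. Satisfied.
  (d) The amount in controversy is $37,400, which meets the $37,000 floor, so one alternative holds. Satisfied.
  → Every requirement is satisfied — jurisdiction.
The Lorbourne Regional Court:
  (a) The claim is an employment claim, not a consumer claim. Condition met.
  (b) No defendant resides in Lorbourne (they reside in Brymarsh, Thorndale, Thorndale). The proviso rescues it, though: the claim is an employment claim. Condition met.
  (c) Every defendant has filed written consent, so one alternative holds. Satisfied.
  (d) The amount in controversy is $37,400, which meets the 15,000 dollars floor. Condition met.
  → All conditions met; jurisdiction exists.
Courts with jurisdiction: the Provincial Court of Thorndale, the Lorbourne Regional Court — 2 in total.

2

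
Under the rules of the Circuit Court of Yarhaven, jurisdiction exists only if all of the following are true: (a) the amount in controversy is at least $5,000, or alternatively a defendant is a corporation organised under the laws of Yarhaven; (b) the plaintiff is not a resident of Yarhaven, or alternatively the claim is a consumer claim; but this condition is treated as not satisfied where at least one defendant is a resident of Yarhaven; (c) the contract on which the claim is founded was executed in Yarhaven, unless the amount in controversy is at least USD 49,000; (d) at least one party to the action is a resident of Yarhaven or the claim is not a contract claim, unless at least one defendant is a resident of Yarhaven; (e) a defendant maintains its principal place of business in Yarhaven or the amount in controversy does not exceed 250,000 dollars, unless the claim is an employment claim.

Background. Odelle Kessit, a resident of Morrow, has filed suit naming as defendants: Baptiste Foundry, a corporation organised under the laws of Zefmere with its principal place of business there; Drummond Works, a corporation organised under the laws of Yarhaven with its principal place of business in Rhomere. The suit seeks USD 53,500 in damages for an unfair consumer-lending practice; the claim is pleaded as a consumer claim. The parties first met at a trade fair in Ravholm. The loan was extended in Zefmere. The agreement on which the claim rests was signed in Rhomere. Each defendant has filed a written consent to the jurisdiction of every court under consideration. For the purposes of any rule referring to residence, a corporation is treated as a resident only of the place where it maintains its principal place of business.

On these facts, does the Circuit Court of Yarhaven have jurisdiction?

The Circuit Court of Yarhaven:
  (a) The amount in controversy is 53,500 dollars, which meets the $5,000 floor, so one alternative holds. Met.
  (b) The plaintiff resides in Morrow, which is not Yarhaven, so this disjunct is met. The exception is not triggered, since no defendant resides in Yarhaven (they reside in Zefmere, Rhomere). Met.
  (c) The contract was executed in Rhomere, not Yarhaven. The proviso rescues it, though: the amount in controversy is 53,500 dollars, which meets the $49,000 floor. Condition met.
  (d) The claim is a consumer claim, not a contract claim, so this disjunct is met. Satisfied.
  (e) The amount in controversy is USD 53,500, within the 250,000 dollars ceiling, so one alternative holds. Met.
  → The court has jurisdiction.

Yes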